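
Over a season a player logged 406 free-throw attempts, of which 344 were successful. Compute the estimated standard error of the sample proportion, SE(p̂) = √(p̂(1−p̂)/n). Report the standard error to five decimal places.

SE = 0.01785

Sample proportion p̂ = 344/406 = 0.84729.
p̂(1−p̂) = 0.84729·0.15271 = 0.129390.
Dividing by n and taking the root: √0.000318695 = 0.01785.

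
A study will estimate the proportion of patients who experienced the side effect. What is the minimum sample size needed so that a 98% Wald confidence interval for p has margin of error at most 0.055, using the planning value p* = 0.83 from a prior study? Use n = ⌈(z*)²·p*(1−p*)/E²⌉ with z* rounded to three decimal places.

n = 253

For 98% confidence, z* = 2.326.
p*(1−p*) = 0.83·0.17 = 0.1411.
Required n before rounding: 5.410276 × 0.1411 / 0.055² = 252.360.
Rounding up, n = 253.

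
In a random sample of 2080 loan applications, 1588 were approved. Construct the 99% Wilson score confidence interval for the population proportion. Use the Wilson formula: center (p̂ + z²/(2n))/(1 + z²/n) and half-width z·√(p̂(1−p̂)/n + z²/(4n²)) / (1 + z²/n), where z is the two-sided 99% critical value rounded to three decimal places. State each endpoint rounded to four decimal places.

p̂ = 1588/2080 = 0.76346; z = 2.576, so z² = 6.635776.
1 + z²/n = 1.003190.
Adjusted center: (0.76346 + z²/(2n))/1.003190 = 0.76262.
Radicand: p̂(1−p̂)/n + z²/(4n²) = 0.000086821 + 0.000000383 = 0.000087204.
Half-width = z·√(radicand)/denom = 2.576·0.009338/1.003190 = 0.02398.
CI: 0.76262 ± 0.02398 = (0.7386, 0.7866).

(0.7386, 0.7866)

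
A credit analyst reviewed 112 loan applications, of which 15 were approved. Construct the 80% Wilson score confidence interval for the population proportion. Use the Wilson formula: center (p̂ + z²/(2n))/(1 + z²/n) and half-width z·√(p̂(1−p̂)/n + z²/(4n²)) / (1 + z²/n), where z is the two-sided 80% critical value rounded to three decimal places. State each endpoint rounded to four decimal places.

p̂ = 15/112 = 0.13393; z = 1.282, so z² = 1.643524.
Denominator 1 + z²/n = 1 + 1.643524/112 = 1.014674.
Adjusted center: (0.13393 + z²/(2n))/1.014674 = 0.13922.
Radicand: p̂(1−p̂)/n + z²/(4n²) = 0.001035640 + 0.000032755 = 0.001068395.
Half-width = 1.282·√0.001068395/1.014674 = 0.04130.
So the interval runs from 0.0979 to 0.1805.

(0.0979, 0.1805)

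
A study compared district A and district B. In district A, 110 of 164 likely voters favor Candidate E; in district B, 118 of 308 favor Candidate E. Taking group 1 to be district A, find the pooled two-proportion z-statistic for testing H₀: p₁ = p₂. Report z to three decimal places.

z = 5.954

Sample proportions: p̂₁ = 110/164 = 0.67073 and p̂₂ = 118/308 = 0.38312.
Pooling: p̂ = 228/472 = 0.48305.
Pooled SE = √[0.2497127·0.00934431] ≈ 0.048305.
z = 0.28761/0.048305 = 5.954.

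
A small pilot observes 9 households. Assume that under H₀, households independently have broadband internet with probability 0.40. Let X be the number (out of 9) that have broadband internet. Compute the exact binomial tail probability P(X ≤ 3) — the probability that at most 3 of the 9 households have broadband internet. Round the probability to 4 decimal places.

P = 0.4826

X ~ Binomial(n=9, p=0.40).
P(X ≤ 3) = C(9,0)·0.40^0·0.60^9 + C(9,1)·0.40^1·0.60^8 + C(9,2)·0.40^2·0.60^7 + C(9,3)·0.40^3·0.60^6.
= 0.010078 + 0.060466 + 0.161243 + 0.250823 = 0.4826.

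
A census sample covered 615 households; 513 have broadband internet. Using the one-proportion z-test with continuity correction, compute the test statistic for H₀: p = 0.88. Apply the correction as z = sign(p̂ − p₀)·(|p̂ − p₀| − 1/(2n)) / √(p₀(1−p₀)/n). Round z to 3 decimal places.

With x = 513 successes in n = 615, p̂ = 0.83415. p̂ − p₀ = -0.045854.
1/(2n) = 0.000813.
Corrected numerator: |-0.045854| − 0.000813 = 0.045041.
Null standard error: √(0.88·0.12/615) = √0.000171707 = 0.013104.
z = −0.045041/0.013104 = -3.437.

z = -3.437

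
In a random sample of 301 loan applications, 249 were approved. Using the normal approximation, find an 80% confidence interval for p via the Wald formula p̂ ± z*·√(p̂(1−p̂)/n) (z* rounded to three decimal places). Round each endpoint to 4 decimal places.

(0.7993, 0.8552)

The sample proportion is 249/301 = 0.82724.
SE(p̂) = √(0.82724·0.17276/301) = 0.021790.
The 80% critical value is z* = 1.282.
Margin of error: 1.282 × 0.021790 = 0.02793.
So the interval runs from 0.7993 to 0.8552.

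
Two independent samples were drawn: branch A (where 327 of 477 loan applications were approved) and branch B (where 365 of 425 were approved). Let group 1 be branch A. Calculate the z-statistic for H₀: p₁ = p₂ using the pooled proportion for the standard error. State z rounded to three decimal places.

p̂₁ = 327/477 = 0.68553, p̂₂ = 365/425 = 0.85882.
Pooled p̂ = (327+365)/(477+425) = 692/902 = 0.76718.
SE = √[p̂(1−p̂)(1/n₁+1/n₂)] = √[0.76718·0.23282·(1/477+1/425)] ≈ 0.028191.
z = (p̂₁ − p̂₂)/SE = (0.68553 − 0.85882)/0.028191 = -0.17329/0.028191 = -6.147.

z = -6.147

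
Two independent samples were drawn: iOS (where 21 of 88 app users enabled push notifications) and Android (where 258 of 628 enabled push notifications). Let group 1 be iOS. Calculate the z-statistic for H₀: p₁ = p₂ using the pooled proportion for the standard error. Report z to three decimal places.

p̂₁ = 21/88 = 0.23864, p̂₂ = 258/628 = 0.41083.
Pooled p̂ = (21+258)/(88+628) = 279/716 = 0.38966.
Pooled SE = √[0.2378261·0.01295599] ≈ 0.055509.
z = (p̂₁ − p̂₂)/SE = (0.23864 − 0.41083)/0.055509 = -0.17219/0.055509 = -3.102.

z = -3.102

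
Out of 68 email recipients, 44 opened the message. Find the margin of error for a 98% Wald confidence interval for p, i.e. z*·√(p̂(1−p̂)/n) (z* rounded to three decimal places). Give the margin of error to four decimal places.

With x = 44 successes in n = 68, p̂ = 0.64706.
SE = √(p̂(1−p̂)/n) = √(0.228374/68) = 0.057952.
For 98% confidence, z* = 2.326.
Margin of error = z*·SE = 2.326 × 0.057952 = 0.1348.

ME = 0.1348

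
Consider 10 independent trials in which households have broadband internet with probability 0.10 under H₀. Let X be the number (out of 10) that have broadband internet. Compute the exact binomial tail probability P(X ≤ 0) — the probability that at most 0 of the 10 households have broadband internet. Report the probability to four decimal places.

P = 0.3487

X ~ Binomial(n=10, p=0.10).
P(X ≤ 0) = C(10,0)·0.10^0·0.90^10.
= 0.348678 = 0.3487.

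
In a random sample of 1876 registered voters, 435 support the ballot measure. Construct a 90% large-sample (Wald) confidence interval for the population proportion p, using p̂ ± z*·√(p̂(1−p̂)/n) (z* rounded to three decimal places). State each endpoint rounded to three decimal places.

(0.216, 0.248)

The sample proportion is 435/1876 = 0.23188.
SE(p̂) = √(0.23188·0.76812/1876) = 0.009744.
The 90% critical value is z* = 1.645.
Margin of error: 1.645 × 0.009744 = 0.01603.
Interval: 0.23188 ± 0.01603 → (0.216, 0.248).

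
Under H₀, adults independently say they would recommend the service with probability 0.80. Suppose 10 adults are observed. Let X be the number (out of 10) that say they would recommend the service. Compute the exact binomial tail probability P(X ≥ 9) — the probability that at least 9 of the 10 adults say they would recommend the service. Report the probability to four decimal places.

P = 0.3758

X is binomial with n = 10 and p = 0.80.
P(X ≥ 9) = C(10,9)·0.80^9·0.20^1 + C(10,10)·0.80^10·0.20^0.
= 0.268435 + 0.107374 = 0.3758.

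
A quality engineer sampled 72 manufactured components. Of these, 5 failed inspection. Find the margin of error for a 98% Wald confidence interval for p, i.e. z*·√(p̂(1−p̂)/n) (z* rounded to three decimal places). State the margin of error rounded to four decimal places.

Sample proportion p̂ = 5/72 = 0.06944.
Standard error of p̂: √(0.064622/72) = √0.000897527 = 0.029959.
z* = 2.326 at the 98% level.
ME = 2.326·0.029959 = 0.0697.

ME = 0.0697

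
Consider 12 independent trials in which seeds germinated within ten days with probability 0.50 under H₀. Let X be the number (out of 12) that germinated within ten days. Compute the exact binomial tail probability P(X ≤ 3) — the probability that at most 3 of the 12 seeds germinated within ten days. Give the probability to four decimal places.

P = 0.0730

X ~ Binomial(n=12, p=0.50).
P(X ≤ 3) = C(12,0)·0.50^0·0.50^12 + C(12,1)·0.50^1·0.50^11 + C(12,2)·0.50^2·0.50^10 + C(12,3)·0.50^3·0.50^9.
= 0.000244 + 0.002930 + 0.016113 + 0.053711 = 0.0730.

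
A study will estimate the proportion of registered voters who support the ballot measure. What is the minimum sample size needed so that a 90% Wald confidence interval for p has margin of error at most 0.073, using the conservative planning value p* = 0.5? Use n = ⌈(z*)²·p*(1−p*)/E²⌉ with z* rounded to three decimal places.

For 90% confidence, z* = 1.645.
p*(1−p*) = 0.50·0.50 = 0.2500.
(z*)²·p*(1−p*)/E² = 2.706025·0.2500/0.005329 = 126.948.
Rounding up, n = 127.

n = 127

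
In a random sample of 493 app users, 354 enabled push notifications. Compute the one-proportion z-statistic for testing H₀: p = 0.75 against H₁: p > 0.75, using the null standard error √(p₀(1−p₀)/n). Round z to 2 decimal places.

Sample proportion p̂ = 354/493 = 0.71805.
SE₀ = √(0.75·0.25/493) = 0.019502.
z = (p̂ − p₀)/SE = (0.71805 − 0.75)/0.019502 = -1.64.

z = -1.64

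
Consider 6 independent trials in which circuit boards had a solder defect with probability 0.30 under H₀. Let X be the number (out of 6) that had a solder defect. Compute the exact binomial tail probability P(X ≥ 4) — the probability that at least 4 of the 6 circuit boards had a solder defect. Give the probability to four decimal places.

X ~ Binomial(n=6, p=0.30).
P(X ≥ 4) = C(6,4)·0.30^4·0.70^2 + C(6,5)·0.30^5·0.70^1 + C(6,6)·0.30^6·0.70^0.
= 0.059535 + 0.010206 + 0.000729 = 0.0705.

P = 0.0705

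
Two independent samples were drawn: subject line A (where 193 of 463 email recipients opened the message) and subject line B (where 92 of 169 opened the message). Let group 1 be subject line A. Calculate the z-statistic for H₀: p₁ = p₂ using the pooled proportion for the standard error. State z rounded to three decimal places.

p̂₁ = 193/463 = 0.41685, p̂₂ = 92/169 = 0.54438.
Pooling: p̂ = 285/632 = 0.45095.
SE = √[p̂(1−p̂)(1/n₁+1/n₂)] = √[0.45095·0.54905·(1/463+1/169)] ≈ 0.044719.
z = -0.12753/0.044719 = -2.852.

z = -2.852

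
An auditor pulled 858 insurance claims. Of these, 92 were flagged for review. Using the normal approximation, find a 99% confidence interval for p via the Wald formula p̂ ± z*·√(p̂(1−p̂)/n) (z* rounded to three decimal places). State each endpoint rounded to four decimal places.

(0.0800, 0.1344)

The sample proportion is 92/858 = 0.10723.
SE = √(p̂(1−p̂)/n) = √(0.095729/858) = 0.010563.
For 99% confidence, z* = 2.576.
Margin of error: 2.576 × 0.010563 = 0.02721.
CI: 0.10723 ± 0.02721 = (0.0800, 0.1344).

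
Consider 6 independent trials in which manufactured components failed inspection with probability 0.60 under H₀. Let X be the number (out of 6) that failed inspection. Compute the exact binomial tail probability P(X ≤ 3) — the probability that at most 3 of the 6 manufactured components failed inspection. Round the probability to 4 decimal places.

P = 0.4557

X ~ Binomial(n=6, p=0.60).
P(X ≤ 3) = C(6,0)·0.60^0·0.40^6 + C(6,1)·0.60^1·0.40^5 + C(6,2)·0.60^2·0.40^4 + C(6,3)·0.60^3·0.40^3.
= 0.004096 + 0.036864 + 0.138240 + 0.276480 = 0.4557.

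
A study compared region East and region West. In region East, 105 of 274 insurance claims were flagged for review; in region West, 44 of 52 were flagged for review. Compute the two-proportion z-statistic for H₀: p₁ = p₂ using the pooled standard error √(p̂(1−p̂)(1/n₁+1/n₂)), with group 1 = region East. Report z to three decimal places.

p̂₁ = 105/274 = 0.38321, p̂₂ = 44/52 = 0.84615.
Pooling: p̂ = 149/326 = 0.45706.
SE = √[p̂(1−p̂)(1/n₁+1/n₂)] = √[0.45706·0.54294·(1/274+1/52)] ≈ 0.075352.
z = (p̂₁ − p̂₂)/SE = (0.38321 − 0.84615)/0.075352 = -0.46294/0.075352 = -6.144.

z = -6.144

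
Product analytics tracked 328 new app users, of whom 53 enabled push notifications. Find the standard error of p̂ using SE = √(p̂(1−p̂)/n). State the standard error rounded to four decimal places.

SE = 0.0203

The sample proportion is 53/328 = 0.16159.
p̂(1−p̂) = 0.16159·0.83841 = 0.135479.
SE = √(0.135479/328) = 0.0203.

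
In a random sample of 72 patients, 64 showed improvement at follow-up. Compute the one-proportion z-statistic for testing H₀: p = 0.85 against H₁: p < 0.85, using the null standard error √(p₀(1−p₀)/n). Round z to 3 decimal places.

p̂ = 64/72 = 0.88889.
SE₀ = √(0.85·0.15/72) = 0.042081.
Test statistic: z = 0.03889/0.042081 = 0.924.

z = 0.924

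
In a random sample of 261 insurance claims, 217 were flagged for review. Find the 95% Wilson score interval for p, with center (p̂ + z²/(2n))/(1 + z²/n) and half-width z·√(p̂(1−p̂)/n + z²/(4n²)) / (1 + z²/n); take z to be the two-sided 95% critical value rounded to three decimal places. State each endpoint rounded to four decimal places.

p̂ = 217/261 = 0.83142; z = 1.960, so z² = 3.841600.
1 + z²/n = 1.014719.
Center = (0.83142 + 0.007359)/1.014719 = 0.82661.
Radicand: p̂(1−p̂)/n + z²/(4n²) = 0.000537021 + 0.000014098 = 0.000551119.
Half-width = 1.960·√0.000551119/1.014719 = 0.04535.
Interval: 0.82661 ± 0.04535 → (0.7813, 0.8720).

(0.7813, 0.8720)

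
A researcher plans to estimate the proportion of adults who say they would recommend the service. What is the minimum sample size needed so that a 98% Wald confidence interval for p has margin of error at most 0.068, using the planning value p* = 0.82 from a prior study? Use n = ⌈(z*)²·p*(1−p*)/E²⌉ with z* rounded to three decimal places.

n = 173

The 98% critical value is z* = 2.326.
p*(1−p*) = 0.1476.
Required n before rounding: 5.410276 × 0.1476 / 0.068² = 172.698.
Rounding up, n = 173.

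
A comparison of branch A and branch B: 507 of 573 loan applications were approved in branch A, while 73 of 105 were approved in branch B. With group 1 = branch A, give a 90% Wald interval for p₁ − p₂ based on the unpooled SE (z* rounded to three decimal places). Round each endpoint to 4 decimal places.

p̂₁ = 507/573 = 0.88482, p̂₂ = 73/105 = 0.69524; p̂₁ − p̂₂ = 0.18958.
SE = √(0.000177864 + 0.002017925) = √0.002195789 = 0.046859.
The 90% critical value is z* = 1.645. Margin of error = 0.07708.
Interval: 0.18958 ± 0.07708 → (0.1125, 0.2667).

(0.1125, 0.2667)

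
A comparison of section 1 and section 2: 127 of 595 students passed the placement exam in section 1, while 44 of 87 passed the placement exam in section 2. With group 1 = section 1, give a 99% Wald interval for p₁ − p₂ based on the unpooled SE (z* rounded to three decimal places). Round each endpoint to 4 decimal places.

(-0.4370, -0.1476)

p̂₁ = 0.21345, p̂₂ = 0.50575, so the observed difference is -0.29230.
SE = √(0.000282162 + 0.002873184) = √0.003155346 = 0.056172.
For 99% confidence, z* = 2.576. Margin of error = 0.14470.
Interval: -0.29230 ± 0.14470 → (-0.4370, -0.1476).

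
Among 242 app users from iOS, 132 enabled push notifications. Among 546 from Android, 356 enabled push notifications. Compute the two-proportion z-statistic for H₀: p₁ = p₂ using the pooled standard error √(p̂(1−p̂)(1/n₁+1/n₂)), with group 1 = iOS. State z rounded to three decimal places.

p̂₁ = 132/242 = 0.54545, p̂₂ = 356/546 = 0.65201.
Pooling: p̂ = 488/788 = 0.61929.
SE = √[p̂(1−p̂)(1/n₁+1/n₂)] = √[0.61929·0.38071·(1/242+1/546)] ≈ 0.037498.
z = (p̂₁ − p̂₂)/SE = (0.54545 − 0.65201)/0.037498 = -0.10656/0.037498 = -2.842.

z = -2.842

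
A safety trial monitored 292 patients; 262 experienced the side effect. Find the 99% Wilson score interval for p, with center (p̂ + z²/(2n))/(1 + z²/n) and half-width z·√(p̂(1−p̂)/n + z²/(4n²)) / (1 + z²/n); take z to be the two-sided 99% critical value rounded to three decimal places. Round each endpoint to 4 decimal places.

(0.8423, 0.9345)

p̂ = 262/292 = 0.89726; z = 2.576, so z² = 6.635776.
Denominator 1 + z²/n = 1 + 6.635776/292 = 1.022725.
Adjusted center: (0.89726 + z²/(2n))/1.022725 = 0.88843.
Radicand: p̂(1−p̂)/n + z²/(4n²) = 0.000315700 + 0.000019457 = 0.000335157.
Half-width = z·√(radicand)/denom = 2.576·0.018307/1.022725 = 0.04611.
Interval: 0.88843 ± 0.04611 → (0.8423, 0.9345).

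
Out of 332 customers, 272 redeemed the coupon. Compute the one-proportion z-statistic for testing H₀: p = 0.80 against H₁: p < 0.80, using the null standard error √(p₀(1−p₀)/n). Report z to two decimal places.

z = 0.88

With x = 272 successes in n = 332, p̂ = 0.81928.
Under H₀, SE = √(p₀(1−p₀)/n) = √(0.80·0.20/332) = √0.000481928 = 0.021953.
Test statistic: z = 0.01928/0.021953 = 0.88.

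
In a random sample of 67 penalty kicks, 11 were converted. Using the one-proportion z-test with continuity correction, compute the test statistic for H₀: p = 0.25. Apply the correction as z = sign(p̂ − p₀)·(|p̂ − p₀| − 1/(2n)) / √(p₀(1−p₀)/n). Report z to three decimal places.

The sample proportion is 11/67 = 0.16418. p̂ − p₀ = -0.085821.
1/(2n) = 0.007463.
Corrected numerator: |-0.085821| − 0.007463 = 0.078358.
SE₀ = √(0.25·0.75/67) = 0.052901.
z = (−)0.078358/0.052901 = -1.481.

z = -1.481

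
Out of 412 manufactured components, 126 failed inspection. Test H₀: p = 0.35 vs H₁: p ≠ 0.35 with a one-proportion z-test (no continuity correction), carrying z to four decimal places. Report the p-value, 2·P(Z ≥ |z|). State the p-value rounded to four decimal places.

p-value = 0.0601

Sample proportion p̂ = 126/412 = 0.30583.
Under H₀, SE = √(p₀(1−p₀)/n) = √(0.35·0.65/412) = √0.000552184 = 0.023499.
Test statistic (full precision, shown to 4 dp): z = (126/412 − 0.35)/SE₀ ≈ -1.8799.
p-value = 2·P(Z ≥ |z|) with z = -1.8799 → 0.0601.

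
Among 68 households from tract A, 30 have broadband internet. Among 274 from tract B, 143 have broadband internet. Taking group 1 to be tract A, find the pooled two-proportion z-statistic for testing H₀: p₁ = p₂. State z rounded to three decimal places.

z = -1.192

p̂₁ = 30/68 = 0.44118, p̂₂ = 143/274 = 0.52190.
Pooled p̂ = (30+143)/(68+274) = 173/342 = 0.50585.
SE = √[p̂(1−p̂)(1/n₁+1/n₂)] = √[0.50585·0.49415·(1/68+1/274)] ≈ 0.067737.
z = -0.08072/0.067737 = -1.192.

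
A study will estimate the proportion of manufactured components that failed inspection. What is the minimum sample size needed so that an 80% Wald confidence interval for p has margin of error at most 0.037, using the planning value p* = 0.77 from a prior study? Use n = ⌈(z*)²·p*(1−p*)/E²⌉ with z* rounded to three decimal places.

n = 213

The 80% critical value is z* = 1.282.
p*(1−p*) = 0.1771.
(z*)²·p*(1−p*)/E² = 1.643524·0.1771/0.001369 = 212.614.
⌈212.614⌉ = 213.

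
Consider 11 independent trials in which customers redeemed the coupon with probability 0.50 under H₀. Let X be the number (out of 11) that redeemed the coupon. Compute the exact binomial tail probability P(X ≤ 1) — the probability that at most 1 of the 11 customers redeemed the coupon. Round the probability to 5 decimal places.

X is binomial with n = 11 and p = 0.50.
P(X ≤ 1) = C(11,0)·0.50^0·0.50^11 + C(11,1)·0.50^1·0.50^10.
= 0.000488 + 0.005371 = 0.00586.

P = 0.00586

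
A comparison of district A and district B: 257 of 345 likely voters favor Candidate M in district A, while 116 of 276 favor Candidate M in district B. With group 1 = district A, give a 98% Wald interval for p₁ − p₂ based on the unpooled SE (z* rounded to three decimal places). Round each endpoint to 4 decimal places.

p̂₁ = 257/345 = 0.74493, p̂₂ = 116/276 = 0.42029; p̂₁ − p̂₂ = 0.32464.
SE = √(0.000550755 + 0.000882776) = √0.001433531 = 0.037862.
The 98% critical value is z* = 2.326. Margin = 2.326·0.037862 = 0.08807.
CI: 0.32464 ± 0.08807 = (0.2366, 0.4127).

(0.2366, 0.4127)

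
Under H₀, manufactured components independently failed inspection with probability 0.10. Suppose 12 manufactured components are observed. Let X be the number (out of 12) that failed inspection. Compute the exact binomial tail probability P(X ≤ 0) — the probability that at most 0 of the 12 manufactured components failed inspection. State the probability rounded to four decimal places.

X ~ Binomial(n=12, p=0.10).
P(X ≤ 0) = C(12,0)·0.10^0·0.90^12.
= 0.282430 = 0.2824.

P = 0.2824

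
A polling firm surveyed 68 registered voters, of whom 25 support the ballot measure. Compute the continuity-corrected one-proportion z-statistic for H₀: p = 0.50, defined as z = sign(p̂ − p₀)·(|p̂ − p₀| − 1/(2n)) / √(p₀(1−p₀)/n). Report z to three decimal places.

With x = 25 successes in n = 68, p̂ = 0.36765. p̂ − p₀ = -0.132353.
1/(2n) = 0.007353.
Corrected numerator: |-0.132353| − 0.007353 = 0.125000.
Null standard error: √(0.50·0.50/68) = √0.003676471 = 0.060634.
z = −0.125000/0.060634 = -2.062.

z = -2.062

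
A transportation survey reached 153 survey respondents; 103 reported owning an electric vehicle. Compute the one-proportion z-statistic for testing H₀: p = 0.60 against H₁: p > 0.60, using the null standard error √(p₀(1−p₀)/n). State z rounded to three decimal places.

With x = 103 successes in n = 153, p̂ = 0.67320.
Under H₀, SE = √(p₀(1−p₀)/n) = √(0.60·0.40/153) = √0.001568627 = 0.039606.
z = (p̂ − p₀)/SE = (0.67320 − 0.60)/0.039606 = 1.848.

z = 1.848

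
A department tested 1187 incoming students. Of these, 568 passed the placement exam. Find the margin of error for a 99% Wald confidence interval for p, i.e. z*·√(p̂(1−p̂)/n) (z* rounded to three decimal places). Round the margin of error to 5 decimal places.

Sample proportion p̂ = 568/1187 = 0.47852.
SE(p̂) = √(0.47852·0.52148/1187) = 0.014499.
The 99% critical value is z* = 2.576.
So ME = 0.03735.

ME = 0.03735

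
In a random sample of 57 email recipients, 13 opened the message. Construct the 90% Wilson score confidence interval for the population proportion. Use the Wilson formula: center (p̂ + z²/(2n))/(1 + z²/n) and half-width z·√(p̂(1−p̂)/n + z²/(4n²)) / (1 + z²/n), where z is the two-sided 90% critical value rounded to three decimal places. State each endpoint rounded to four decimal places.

Here p̂ = 13/57 = 0.22807 and z = 1.645 (z² = 2.706025).
1 + z²/n = 1.047474.
Center = (0.22807 + 0.023737)/1.047474 = 0.24039.
Radicand: p̂(1−p̂)/n + z²/(4n²) = 0.003088670 + 0.000208220 = 0.003296890.
Half-width = z·√(radicand)/denom = 1.645·0.057419/1.047474 = 0.09017.
Interval: 0.24039 ± 0.09017 → (0.1502, 0.3306).

(0.1502, 0.3306)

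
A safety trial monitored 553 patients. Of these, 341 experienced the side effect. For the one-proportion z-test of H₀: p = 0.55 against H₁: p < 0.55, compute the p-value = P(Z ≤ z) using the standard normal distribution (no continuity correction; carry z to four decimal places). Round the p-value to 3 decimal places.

p-value = 0.999

p̂ = 341/553 = 0.61664.
SE₀ = √(0.55·0.45/553) = 0.021156.
Test statistic (full precision, shown to 4 dp): z = (341/553 − 0.55)/SE₀ ≈ 3.1498.
p-value = P(Z ≤ z) with z = 3.1498 → 0.999.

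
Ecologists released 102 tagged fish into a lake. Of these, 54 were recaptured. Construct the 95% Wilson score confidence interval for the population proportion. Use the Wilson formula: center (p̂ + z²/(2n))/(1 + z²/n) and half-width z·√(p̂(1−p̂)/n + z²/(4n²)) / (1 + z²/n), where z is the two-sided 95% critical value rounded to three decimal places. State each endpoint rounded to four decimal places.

(0.4332, 0.6234)

Here p̂ = 54/102 = 0.52941 and z = 1.960 (z² = 3.841600).
Denominator 1 + z²/n = 1 + 3.841600/102 = 1.037663.
Adjusted center: (0.52941 + z²/(2n))/1.037663 = 0.52834.
Radicand: p̂(1−p̂)/n + z²/(4n²) = 0.002442499 + 0.000092311 = 0.002534810.
Half-width = z·√(radicand)/denom = 1.960·0.050347/1.037663 = 0.09510.
CI: 0.52834 ± 0.09510 = (0.4332, 0.6234).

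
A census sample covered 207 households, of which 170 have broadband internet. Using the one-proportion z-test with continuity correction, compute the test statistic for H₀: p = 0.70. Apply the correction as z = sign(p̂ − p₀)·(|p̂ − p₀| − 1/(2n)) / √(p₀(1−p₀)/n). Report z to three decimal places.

z = 3.731

Sample proportion p̂ = 170/207 = 0.82126. p̂ − p₀ = 0.121256.
Continuity correction 1/(2n) = 1/414 = 0.002415.
Corrected numerator: |0.121256| − 0.002415 = 0.118841.
Under H₀, SE = √(p₀(1−p₀)/n) = √(0.70·0.30/207) = √0.001014493 = 0.031851.
z = +0.118841/0.031851 = 3.731.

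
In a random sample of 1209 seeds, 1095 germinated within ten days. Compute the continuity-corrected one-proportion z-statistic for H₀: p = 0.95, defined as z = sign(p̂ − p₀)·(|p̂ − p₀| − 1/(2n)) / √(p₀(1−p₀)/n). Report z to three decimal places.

Sample proportion p̂ = 1095/1209 = 0.90571. p̂ − p₀ = -0.044293.
Continuity correction 1/(2n) = 1/2418 = 0.000414.
Corrected numerator: |-0.044293| − 0.000414 = 0.043879.
SE₀ = √(0.95·0.05/1209) = 0.006268.
z = (−)0.043879/0.006268 = -7.000.

z = -7.000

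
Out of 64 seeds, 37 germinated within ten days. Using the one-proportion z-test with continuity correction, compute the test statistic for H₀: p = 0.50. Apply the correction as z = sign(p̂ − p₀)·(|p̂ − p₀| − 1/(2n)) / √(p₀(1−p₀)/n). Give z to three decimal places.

p̂ = 37/64 = 0.57812. p̂ − p₀ = 0.078125.
Continuity correction 1/(2n) = 1/128 = 0.007812.
Corrected numerator: |0.078125| − 0.007812 = 0.070313.
SE₀ = √(0.50·0.50/64) = 0.062500.
z = +0.070313/0.062500 = 1.125.

z = 1.125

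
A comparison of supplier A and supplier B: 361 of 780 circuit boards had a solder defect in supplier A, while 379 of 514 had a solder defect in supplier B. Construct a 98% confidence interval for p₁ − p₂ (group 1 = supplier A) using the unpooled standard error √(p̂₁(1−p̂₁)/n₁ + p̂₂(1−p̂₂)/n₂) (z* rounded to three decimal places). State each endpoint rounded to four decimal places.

p̂₁ = 361/780 = 0.46282, p̂₂ = 379/514 = 0.73735; p̂₁ − p̂₂ = -0.27453.
SE = √(0.000318741 + 0.000376776) = √0.000695517 = 0.026373.
The 98% critical value is z* = 2.326. Margin = 2.326·0.026373 = 0.06134.
So the interval runs from -0.3359 to -0.2132.

(-0.3359, -0.2132)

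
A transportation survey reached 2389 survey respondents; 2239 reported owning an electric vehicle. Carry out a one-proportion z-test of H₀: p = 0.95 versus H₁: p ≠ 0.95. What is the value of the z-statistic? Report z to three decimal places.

z = -2.868

With x = 2239 successes in n = 2389, p̂ = 0.93721.
SE₀ = √(0.95·0.05/2389) = 0.004459.
Test statistic: z = -0.01279/0.004459 = -2.868.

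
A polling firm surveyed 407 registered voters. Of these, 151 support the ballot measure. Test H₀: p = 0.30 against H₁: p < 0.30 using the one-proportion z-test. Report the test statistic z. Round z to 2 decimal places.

Sample proportion p̂ = 151/407 = 0.37101.
Null standard error: √(0.30·0.70/407) = √0.000515971 = 0.022715.
Test statistic: z = 0.07101/0.022715 = 3.13.

z = 3.13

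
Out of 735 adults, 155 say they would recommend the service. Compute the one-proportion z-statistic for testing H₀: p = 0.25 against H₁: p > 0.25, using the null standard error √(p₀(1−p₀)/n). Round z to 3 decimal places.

The sample proportion is 155/735 = 0.21088.
Under H₀, SE = √(p₀(1−p₀)/n) = √(0.25·0.75/735) = √0.000255102 = 0.015972.
z = (p̂ − p₀)/SE = (0.21088 − 0.25)/0.015972 = -2.449.

z = -2.449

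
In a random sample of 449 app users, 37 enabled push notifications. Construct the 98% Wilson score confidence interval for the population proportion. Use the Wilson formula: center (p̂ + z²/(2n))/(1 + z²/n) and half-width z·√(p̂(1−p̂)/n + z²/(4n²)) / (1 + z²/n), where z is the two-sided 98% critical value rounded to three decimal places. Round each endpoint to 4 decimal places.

(0.0570, 0.1178)

Here p̂ = 37/449 = 0.08241 and z = 2.326 (z² = 5.410276).
1 + z²/n = 1.012050.
Center = (0.08241 + 0.006025)/1.012050 = 0.08738.
Radicand: p̂(1−p̂)/n + z²/(4n²) = 0.000168407 + 0.000006709 = 0.000175116.
Half-width = 2.326·√0.000175116/1.012050 = 0.03041.
CI: 0.08738 ± 0.03041 = (0.0570, 0.1178).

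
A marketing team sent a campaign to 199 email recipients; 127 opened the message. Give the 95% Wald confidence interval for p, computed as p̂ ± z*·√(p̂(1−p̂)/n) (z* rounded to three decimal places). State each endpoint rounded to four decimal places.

p̂ = 127/199 = 0.63819.
Standard error of p̂: √(0.230903/199) = √0.001160318 = 0.034063.
The 95% critical value is z* = 1.960.
Margin of error: 1.960 × 0.034063 = 0.06676.
So the interval runs from 0.5714 to 0.7050.

(0.5714, 0.7050)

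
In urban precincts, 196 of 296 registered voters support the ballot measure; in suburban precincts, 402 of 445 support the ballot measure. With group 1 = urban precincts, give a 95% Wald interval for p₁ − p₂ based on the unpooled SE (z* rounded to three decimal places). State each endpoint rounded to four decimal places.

(-0.3017, -0.1807)

p̂₁ = 0.66216, p̂₂ = 0.90337, so the observed difference is -0.24121.
Unpooled SE = √(p̂₁(1−p̂₁)/n₁ + p̂₂(1−p̂₂)/n₂) = √(0.000755755 + 0.000196162) = 0.030853.
For 95% confidence, z* = 1.960. Margin of error = 0.06047.
CI: -0.24121 ± 0.06047 = (-0.3017, -0.1807).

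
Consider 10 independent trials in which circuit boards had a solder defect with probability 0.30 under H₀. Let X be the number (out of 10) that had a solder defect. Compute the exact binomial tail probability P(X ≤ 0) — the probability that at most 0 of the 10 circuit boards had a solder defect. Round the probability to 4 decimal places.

P = 0.0282

X is binomial with n = 10 and p = 0.30.
P(X ≤ 0) = C(10,0)·0.30^0·0.70^10.
= 0.028248 = 0.0282.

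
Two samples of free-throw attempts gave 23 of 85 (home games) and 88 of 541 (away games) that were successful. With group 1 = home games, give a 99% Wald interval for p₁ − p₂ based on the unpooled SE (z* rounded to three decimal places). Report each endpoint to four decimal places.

p̂₁ = 23/85 = 0.27059, p̂₂ = 88/541 = 0.16266; p̂₁ − p̂₂ = 0.10793.
Unpooled SE = √(p̂₁(1−p̂₁)/n₁ + p̂₂(1−p̂₂)/n₂) = √(0.002322003 + 0.000251761) = 0.050732.
z* = 2.576 at the 99% level. Margin of error = 0.13069.
So the interval runs from -0.0228 to 0.2386.

(-0.0228, 0.2386)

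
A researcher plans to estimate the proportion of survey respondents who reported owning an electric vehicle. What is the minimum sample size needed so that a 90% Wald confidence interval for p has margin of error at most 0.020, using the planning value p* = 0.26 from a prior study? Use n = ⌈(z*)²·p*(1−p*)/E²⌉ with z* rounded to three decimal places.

n = 1302

z* = 1.645 at the 90% level.
p*(1−p*) = 0.1924.
Required n before rounding: 2.706025 × 0.1924 / 0.020² = 1301.598.
Rounding up, n = 1302.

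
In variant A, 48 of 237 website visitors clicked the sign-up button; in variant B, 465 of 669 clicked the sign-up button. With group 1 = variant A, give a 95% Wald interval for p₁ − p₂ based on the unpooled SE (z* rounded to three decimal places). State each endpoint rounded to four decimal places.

(-0.5545, -0.4306)

p̂₁ = 0.20253, p̂₂ = 0.69507, so the observed difference is -0.49254.
SE = √(0.000681488 + 0.000316814) = √0.000998302 = 0.031596.
The 95% critical value is z* = 1.960. Margin = 1.960·0.031596 = 0.06193.
CI: -0.49254 ± 0.06193 = (-0.5545, -0.4306).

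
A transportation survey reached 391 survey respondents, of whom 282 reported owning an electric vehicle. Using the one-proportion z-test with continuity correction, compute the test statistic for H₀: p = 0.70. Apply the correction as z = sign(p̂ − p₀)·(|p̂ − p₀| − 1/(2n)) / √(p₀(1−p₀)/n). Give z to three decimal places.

z = 0.861

p̂ = 282/391 = 0.72123. p̂ − p₀ = 0.021228.
1/(2n) = 0.001279.
Corrected numerator: |0.021228| − 0.001279 = 0.019949.
Under H₀, SE = √(p₀(1−p₀)/n) = √(0.70·0.30/391) = √0.000537084 = 0.023175.
z = (+)0.019949/0.023175 = 0.861.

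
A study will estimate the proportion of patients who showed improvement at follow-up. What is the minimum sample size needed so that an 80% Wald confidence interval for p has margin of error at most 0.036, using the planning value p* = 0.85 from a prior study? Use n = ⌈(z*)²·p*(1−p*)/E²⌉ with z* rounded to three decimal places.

n = 162

For 80% confidence, z* = 1.282.
p*(1−p*) = 0.1275.
(z*)²·p*(1−p*)/E² = 1.643524·0.1275/0.001296 = 161.689.
⌈161.689⌉ = 162.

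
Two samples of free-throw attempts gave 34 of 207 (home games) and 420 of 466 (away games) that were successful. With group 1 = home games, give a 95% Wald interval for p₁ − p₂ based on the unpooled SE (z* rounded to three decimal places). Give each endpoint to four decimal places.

p̂₁ = 0.16425, p̂₂ = 0.90129, so the observed difference is -0.73704.
Unpooled SE = √(p̂₁(1−p̂₁)/n₁ + p̂₂(1−p̂₂)/n₂) = √(0.000663153 + 0.000190919) = 0.029225.
For 95% confidence, z* = 1.960. Margin of error = 0.05728.
Interval: -0.73704 ± 0.05728 → (-0.7943, -0.6798).

(-0.7943, -0.6798)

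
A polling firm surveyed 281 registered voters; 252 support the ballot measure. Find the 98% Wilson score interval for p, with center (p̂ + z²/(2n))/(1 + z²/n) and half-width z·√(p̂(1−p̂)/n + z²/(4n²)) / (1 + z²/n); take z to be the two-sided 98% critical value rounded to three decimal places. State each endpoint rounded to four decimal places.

(0.8468, 0.9318)

p̂ = 252/281 = 0.89680; z = 2.326, so z² = 5.410276.
Denominator 1 + z²/n = 1 + 5.410276/281 = 1.019254.
Center = (0.89680 + 0.009627)/1.019254 = 0.88930.
Radicand: p̂(1−p̂)/n + z²/(4n²) = 0.000329367 + 0.000017130 = 0.000346497.
Half-width = z·√(radicand)/denom = 2.326·0.018614/1.019254 = 0.04248.
CI: 0.88930 ± 0.04248 = (0.8468, 0.9318).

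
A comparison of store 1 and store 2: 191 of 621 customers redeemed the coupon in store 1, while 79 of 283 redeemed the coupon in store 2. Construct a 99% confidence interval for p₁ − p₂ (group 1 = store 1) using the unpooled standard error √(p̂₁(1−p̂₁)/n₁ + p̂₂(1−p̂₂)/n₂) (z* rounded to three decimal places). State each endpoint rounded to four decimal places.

(-0.0552, 0.1120)

p̂₁ = 191/621 = 0.30757, p̂₂ = 79/283 = 0.27915; p̂₁ − p̂₂ = 0.02842.
Unpooled SE = √(p̂₁(1−p̂₁)/n₁ + p̂₂(1−p̂₂)/n₂) = √(0.000342947 + 0.000711046) = 0.032465.
The 99% critical value is z* = 2.576. Margin of error = 0.08363.
So the interval runs from -0.0552 to 0.1120.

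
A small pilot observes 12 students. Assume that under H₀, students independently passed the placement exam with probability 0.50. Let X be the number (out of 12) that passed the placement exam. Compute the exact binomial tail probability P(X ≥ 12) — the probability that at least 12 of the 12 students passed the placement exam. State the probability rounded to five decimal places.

P = 0.00024

X is binomial with n = 12 and p = 0.50.
P(X ≥ 12) = C(12,12)·0.50^12·0.50^0.
= 0.000244 = 0.00024.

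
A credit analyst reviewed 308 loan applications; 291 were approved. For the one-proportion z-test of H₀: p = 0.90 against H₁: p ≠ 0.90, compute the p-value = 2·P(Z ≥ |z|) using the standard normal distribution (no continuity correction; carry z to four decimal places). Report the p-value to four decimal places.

With x = 291 successes in n = 308, p̂ = 0.94481.
Under H₀, SE = √(p₀(1−p₀)/n) = √(0.90·0.10/308) = √0.000292208 = 0.017094.
Test statistic (full precision, shown to 4 dp): z = (291/308 − 0.90)/SE₀ ≈ 2.6211.
p-value = 2·P(Z ≥ |z|) with z = 2.6211 → 0.0088.

p-value = 0.0088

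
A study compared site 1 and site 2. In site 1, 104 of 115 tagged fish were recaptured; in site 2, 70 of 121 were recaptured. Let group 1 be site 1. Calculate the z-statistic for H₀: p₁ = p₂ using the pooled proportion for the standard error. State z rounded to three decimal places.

z = 5.685

Sample proportions: p̂₁ = 104/115 = 0.90435 and p̂₂ = 70/121 = 0.57851.
Pooled p̂ = (104+70)/(115+121) = 174/236 = 0.73729.
Pooled SE = √[0.1936943·0.01696011] ≈ 0.057316.
z = 0.32584/0.057316 = 5.685.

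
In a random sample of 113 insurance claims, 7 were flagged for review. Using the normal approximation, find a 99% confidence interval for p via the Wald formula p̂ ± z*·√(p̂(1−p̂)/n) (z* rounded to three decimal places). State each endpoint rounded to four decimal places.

(0.0035, 0.1204)

The sample proportion is 7/113 = 0.06195.
SE(p̂) = √(0.06195·0.93805/113) = 0.022677.
z* = 2.576 at the 99% level.
Margin = 2.576·0.022677 = 0.05842.
Interval: 0.06195 ± 0.05842 → (0.0035, 0.1204).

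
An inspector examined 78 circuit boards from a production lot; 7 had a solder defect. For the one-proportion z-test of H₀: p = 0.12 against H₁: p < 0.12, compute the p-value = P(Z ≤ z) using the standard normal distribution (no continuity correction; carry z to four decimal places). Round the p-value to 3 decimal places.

p-value = 0.205

p̂ = 7/78 = 0.08974.
Under H₀, SE = √(p₀(1−p₀)/n) = √(0.12·0.88/78) = √0.001353846 = 0.036795.
z = (p̂ − p₀)/SE = (7/78 − 0.12)/0.036795 ≈ -0.8223.
p-value = P(Z ≤ z) with z = -0.8223 → 0.205.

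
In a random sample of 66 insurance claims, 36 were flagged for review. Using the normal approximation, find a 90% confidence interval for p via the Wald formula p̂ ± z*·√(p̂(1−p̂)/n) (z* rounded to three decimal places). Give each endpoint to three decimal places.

The sample proportion is 36/66 = 0.54545.
Standard error of p̂: √(0.247934/66) = √0.003756574 = 0.061291.
z* = 1.645 at the 90% level.
Margin of error: 1.645 × 0.061291 = 0.10082.
Interval: 0.54545 ± 0.10082 → (0.445, 0.646).

(0.445, 0.646)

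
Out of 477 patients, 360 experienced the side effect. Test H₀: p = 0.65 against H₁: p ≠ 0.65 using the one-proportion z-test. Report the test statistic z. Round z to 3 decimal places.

With x = 360 successes in n = 477, p̂ = 0.75472.
SE₀ = √(0.65·0.35/477) = 0.021839.
Test statistic: z = 0.10472/0.021839 = 4.795.

z = 4.795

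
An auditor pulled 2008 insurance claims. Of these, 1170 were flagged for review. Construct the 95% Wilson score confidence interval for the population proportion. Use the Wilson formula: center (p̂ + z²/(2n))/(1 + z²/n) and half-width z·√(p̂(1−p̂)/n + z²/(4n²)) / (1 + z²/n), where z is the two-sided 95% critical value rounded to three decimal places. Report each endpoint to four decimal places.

Here p̂ = 1170/2008 = 0.58267 and z = 1.960 (z² = 3.841600).
Denominator 1 + z²/n = 1 + 3.841600/2008 = 1.001913.
Center = (0.58267 + 0.000957)/1.001913 = 0.58251.
Radicand: p̂(1−p̂)/n + z²/(4n²) = 0.000121098 + 0.000000238 = 0.000121336.
Half-width = 1.960·√0.000121336/1.001913 = 0.02155.
CI: 0.58251 ± 0.02155 = (0.5610, 0.6041).

(0.5610, 0.6041)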